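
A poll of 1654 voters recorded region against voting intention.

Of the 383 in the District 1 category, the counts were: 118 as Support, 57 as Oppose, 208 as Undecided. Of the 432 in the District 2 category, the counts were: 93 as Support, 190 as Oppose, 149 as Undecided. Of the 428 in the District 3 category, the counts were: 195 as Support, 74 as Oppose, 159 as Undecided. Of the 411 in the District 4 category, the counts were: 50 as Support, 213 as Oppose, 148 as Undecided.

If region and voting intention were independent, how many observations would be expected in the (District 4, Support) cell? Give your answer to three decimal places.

113.311

Row total (District 4) = 411; column total (Support) = 456; grand total N = 1654.
Expected count = (row total × column total) / N = 411 × 456 / 1654 = 113.311.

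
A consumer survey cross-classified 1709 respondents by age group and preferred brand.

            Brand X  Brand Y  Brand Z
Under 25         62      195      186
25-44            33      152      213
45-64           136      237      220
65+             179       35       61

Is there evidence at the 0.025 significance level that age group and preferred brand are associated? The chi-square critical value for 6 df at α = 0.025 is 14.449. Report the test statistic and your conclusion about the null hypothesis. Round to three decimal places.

Row totals: 443, 398, 593, 275. Column totals: 410, 619, 680. Grand total N = 1709.
Expected counts (row total × column total / N):
  Under 25, Brand X: 443×410/1709 = 106.27853
  Under 25, Brand Y: 443×619/1709 = 160.45465
  Under 25, Brand Z: 443×680/1709 = 176.26682
  25-44, Brand X: 398×410/1709 = 95.48274
  25-44, Brand Y: 398×619/1709 = 144.15565
  25-44, Brand Z: 398×680/1709 = 158.36161
  45-64, Brand X: 593×410/1709 = 142.26448
  45-64, Brand Y: 593×619/1709 = 214.78467
  45-64, Brand Z: 593×680/1709 = 235.95085
  65+, Brand X: 275×410/1709 = 65.97425
  65+, Brand Y: 275×619/1709 = 99.60503
  65+, Brand Z: 275×680/1709 = 109.42071
Contributions (O − E)²/E:
  (62 − 106.27853)²/106.27853 = 18.4476
  (195 − 160.45465)²/160.45465 = 7.4375
  (186 − 176.26682)²/176.26682 = 0.5375
  (33 − 95.48274)²/95.48274 = 40.8879
  (152 − 144.15565)²/144.15565 = 0.4269
  (213 − 158.36161)²/158.36161 = 18.8515
  (136 − 142.26448)²/142.26448 = 0.2759
  (237 − 214.78467)²/214.78467 = 2.2977
  (220 − 235.95085)²/235.95085 = 1.0783
  (179 − 65.97425)²/65.97425 = 193.6334
  (35 − 99.60503)²/99.60503 = 41.9036
  (61 − 109.42071)²/109.42071 = 21.4271
χ² = 18.4476 + 7.4375 + 0.5375 + 40.8879 + 0.4269 + 18.8515 + 0.2759 + 2.2977 + 1.0783 + 193.6334 + 41.9036 + 21.4271 = 347.205
df = (4−1)(3−1) = 6. Since 347.205 > 14.449, reject the null hypothesis of independence at α = 0.025.

347.205; reject H₀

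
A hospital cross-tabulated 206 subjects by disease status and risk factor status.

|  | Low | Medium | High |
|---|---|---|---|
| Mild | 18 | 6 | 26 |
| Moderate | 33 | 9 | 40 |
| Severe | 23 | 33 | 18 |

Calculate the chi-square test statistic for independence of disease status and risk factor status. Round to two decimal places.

31.14

Row totals: 50, 82, 74. Column totals: 74, 48, 84. Grand total N = 206.
Expected counts (row total × column total / N):
  Mild, Low: 50×74/206 = 17.961
  Mild, Medium: 50×48/206 = 11.650
  Mild, High: 50×84/206 = 20.388
  Moderate, Low: 82×74/206 = 29.456
  Moderate, Medium: 82×48/206 = 19.107
  Moderate, High: 82×84/206 = 33.437
  Severe, Low: 74×74/206 = 26.583
  Severe, Medium: 74×48/206 = 17.243
  Severe, High: 74×84/206 = 30.175
Contributions (O − E)²/E:
  (18 − 17.961)²/17.961 = 0.0001
  (6 − 11.650)²/11.650 = 2.7401
  (26 − 20.388)²/20.388 = 1.5448
  (33 − 29.456)²/29.456 = 0.4264
  (9 − 19.107)²/19.107 = 5.3463
  (40 − 33.437)²/33.437 = 1.2882
  (23 − 26.583)²/26.583 = 0.4829
  (33 − 17.243)²/17.243 = 14.3991
  (18 − 30.175)²/30.175 = 4.9124
χ² = 0.0001 + 2.7401 + 1.5448 + 0.4264 + 5.3463 + 1.2882 + 0.4829 + 14.3991 + 4.9124 = 31.14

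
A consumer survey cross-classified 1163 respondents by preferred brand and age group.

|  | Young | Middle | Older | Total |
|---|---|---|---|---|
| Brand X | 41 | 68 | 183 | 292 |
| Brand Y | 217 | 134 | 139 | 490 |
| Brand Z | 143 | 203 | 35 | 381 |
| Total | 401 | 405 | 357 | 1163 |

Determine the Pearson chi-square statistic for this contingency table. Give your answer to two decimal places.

Grand total N = 1163.
Expected counts (row total × column total / N):
  Brand X, Young: 292×401/1163 = 100.681
  Brand X, Middle: 292×405/1163 = 101.685
  Brand X, Older: 292×357/1163 = 89.634
  Brand Y, Young: 490×401/1163 = 168.951
  Brand Y, Middle: 490×405/1163 = 170.636
  Brand Y, Older: 490×357/1163 = 150.413
  Brand Z, Young: 381×401/1163 = 131.368
  Brand Z, Middle: 381×405/1163 = 132.678
  Brand Z, Older: 381×357/1163 = 116.954
Contributions (O − E)²/E:
  (41 − 100.681)²/100.681 = 35.3773
  (68 − 101.685)²/101.685 = 11.1588
  (183 − 89.634)²/89.634 = 97.2534
  (217 − 168.951)²/168.951 = 13.6649
  (134 − 170.636)²/170.636 = 7.8658
  (139 − 150.413)²/150.413 = 0.8660
  (143 − 131.368)²/131.368 = 1.0300
  (203 − 132.678)²/132.678 = 37.2721
  (35 − 116.954)²/116.954 = 57.4282
χ² = 35.3773 + 11.1588 + 97.2534 + 13.6649 + 7.8658 + 0.8660 + 1.0300 + 37.2721 + 57.4282 = 261.92

261.92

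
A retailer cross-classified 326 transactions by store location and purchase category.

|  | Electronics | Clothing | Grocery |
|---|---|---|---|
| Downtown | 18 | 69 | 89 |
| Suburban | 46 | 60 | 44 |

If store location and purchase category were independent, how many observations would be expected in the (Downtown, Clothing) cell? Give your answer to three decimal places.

Row total (Downtown) = 176; column total (Clothing) = 129; grand total N = 326.
Expected count = (row total × column total) / N = 176 × 129 / 326 = 69.644.

69.644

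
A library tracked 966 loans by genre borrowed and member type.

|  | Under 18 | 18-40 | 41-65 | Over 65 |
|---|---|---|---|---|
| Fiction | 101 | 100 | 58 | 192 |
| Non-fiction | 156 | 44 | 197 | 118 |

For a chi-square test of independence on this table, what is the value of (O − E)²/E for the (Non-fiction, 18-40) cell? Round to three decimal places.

13.988

Row total (Non-fiction) = 515; column total (18-40) = 144; N = 966.
Expected count E = 515 × 144 / 966 = 76.7702.
Contribution = (O − E)²/E = (44 − 76.7702)² / 76.7702 = 13.988.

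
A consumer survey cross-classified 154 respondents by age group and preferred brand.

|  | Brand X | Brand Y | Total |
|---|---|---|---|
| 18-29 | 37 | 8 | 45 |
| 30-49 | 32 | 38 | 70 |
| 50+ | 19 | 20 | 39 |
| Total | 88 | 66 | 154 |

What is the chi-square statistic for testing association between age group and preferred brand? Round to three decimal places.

Grand total N = 154.
Expected counts (row total × column total / N):
  18-29, Brand X: 45×88/154 = 25.7143
  18-29, Brand Y: 45×66/154 = 19.2857
  30-49, Brand X: 70×88/154 = 40.0000
  30-49, Brand Y: 70×66/154 = 30.0000
  50+, Brand X: 39×88/154 = 22.2857
  50+, Brand Y: 39×66/154 = 16.7143
Contributions (O − E)²/E:
  (37 − 25.7143)²/25.7143 = 4.9532
  (8 − 19.2857)²/19.2857 = 6.6042
  (32 − 40.0000)²/40.0000 = 1.6000
  (38 − 30.0000)²/30.0000 = 2.1333
  (19 − 22.2857)²/22.2857 = 0.4844
  (20 − 16.7143)²/16.7143 = 0.6459
χ² = 4.9532 + 6.6042 + 1.6000 + 2.1333 + 0.4844 + 0.6459 = 16.421

16.421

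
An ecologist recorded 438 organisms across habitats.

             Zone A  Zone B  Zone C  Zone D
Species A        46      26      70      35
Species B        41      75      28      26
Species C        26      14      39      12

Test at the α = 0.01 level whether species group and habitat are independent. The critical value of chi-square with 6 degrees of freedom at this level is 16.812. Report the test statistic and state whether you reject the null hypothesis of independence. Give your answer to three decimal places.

55.799; reject H₀

Row totals: 177, 170, 91. Column totals: 113, 115, 137, 73. Grand total N = 438.
Expected counts (row total × column total / N):
  Species A, Zone A: 177×113/438 = 45.6644
  Species A, Zone B: 177×115/438 = 46.4726
  Species A, Zone C: 177×137/438 = 55.3630
  Species A, Zone D: 177×73/438 = 29.5000
  Species B, Zone A: 170×113/438 = 43.8584
  Species B, Zone B: 170×115/438 = 44.6347
  Species B, Zone C: 170×137/438 = 53.1735
  Species B, Zone D: 170×73/438 = 28.3333
  Species C, Zone A: 91×113/438 = 23.4772
  Species C, Zone B: 91×115/438 = 23.8927
  Species C, Zone C: 91×137/438 = 28.4635
  Species C, Zone D: 91×73/438 = 15.1667
Contributions (O − E)²/E:
  (46 − 45.6644)²/45.6644 = 0.0025
  (26 − 46.4726)²/46.4726 = 9.0188
  (70 − 55.3630)²/55.3630 = 3.8698
  (35 − 29.5000)²/29.5000 = 1.0254
  (41 − 43.8584)²/43.8584 = 0.1863
  (75 − 44.6347)²/44.6347 = 20.6577
  (28 − 53.1735)²/53.1735 = 11.9177
  (26 − 28.3333)²/28.3333 = 0.1922
  (26 − 23.4772)²/23.4772 = 0.2711
  (14 − 23.8927)²/23.8927 = 4.0960
  (39 − 28.4635)²/28.4635 = 3.9004
  (12 − 15.1667)²/15.1667 = 0.6612
χ² = 0.0025 + 9.0188 + 3.8698 + 1.0254 + 0.1863 + 20.6577 + 11.9177 + 0.1922 + 0.2711 + 4.0960 + 3.9004 + 0.6612 = 55.799
df = (3−1)(4−1) = 6. Since 55.799 > 16.812, reject the null hypothesis of independence at α = 0.01.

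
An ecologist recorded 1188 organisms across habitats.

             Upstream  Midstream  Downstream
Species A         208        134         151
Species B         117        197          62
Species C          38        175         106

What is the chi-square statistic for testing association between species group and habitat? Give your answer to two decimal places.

Row totals: 493, 376, 319. Column totals: 363, 506, 319. Grand total N = 1188.
Expected counts (row total × column total / N):
  Species A, Upstream: 493×363/1188 = 150.639
  Species A, Midstream: 493×506/1188 = 209.981
  Species A, Downstream: 493×319/1188 = 132.380
  Species B, Upstream: 376×363/1188 = 114.889
  Species B, Midstream: 376×506/1188 = 160.148
  Species B, Downstream: 376×319/1188 = 100.963
  Species C, Upstream: 319×363/1188 = 97.472
  Species C, Midstream: 319×506/1188 = 135.870
  Species C, Downstream: 319×319/1188 = 85.657
Contributions (O − E)²/E:
  (208 − 150.639)²/150.639 = 21.8422
  (134 − 209.981)²/209.981 = 27.4935
  (151 − 132.380)²/132.380 = 2.6190
  (117 − 114.889)²/114.889 = 0.0388
  (197 − 160.148)²/160.148 = 8.4801
  (62 − 100.963)²/100.963 = 15.0364
  (38 − 97.472)²/97.472 = 36.2865
  (175 − 135.870)²/135.870 = 11.2693
  (106 − 85.657)²/85.657 = 4.8313
χ² = 21.8422 + 27.4935 + 2.6190 + 0.0388 + 8.4801 + 15.0364 + 36.2865 + 11.2693 + 4.8313 = 127.90

127.90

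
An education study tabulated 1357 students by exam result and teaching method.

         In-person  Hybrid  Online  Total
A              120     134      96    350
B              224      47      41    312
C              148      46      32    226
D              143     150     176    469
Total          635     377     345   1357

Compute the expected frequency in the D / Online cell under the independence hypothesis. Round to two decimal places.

Row total (D) = 469; column total (Online) = 345; grand total N = 1357.
Expected count = (row total × column total) / N = 469 × 345 / 1357 = 119.24.

119.24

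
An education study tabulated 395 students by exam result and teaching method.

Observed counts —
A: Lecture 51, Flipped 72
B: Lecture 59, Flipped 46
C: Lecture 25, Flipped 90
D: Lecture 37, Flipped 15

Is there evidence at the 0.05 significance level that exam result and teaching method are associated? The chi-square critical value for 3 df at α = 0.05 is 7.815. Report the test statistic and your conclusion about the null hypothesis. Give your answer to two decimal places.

45.41; reject H₀

Row totals: 123, 105, 115, 52. Column totals: 172, 223. Grand total N = 395.
Expected counts (row total × column total / N):
  A, Lecture: 123×172/395 = 53.559
  A, Flipped: 123×223/395 = 69.441
  B, Lecture: 105×172/395 = 45.722
  B, Flipped: 105×223/395 = 59.278
  C, Lecture: 115×172/395 = 50.076
  C, Flipped: 115×223/395 = 64.924
  D, Lecture: 52×172/395 = 22.643
  D, Flipped: 52×223/395 = 29.357
Contributions (O − E)²/E:
  (51 − 53.559)²/53.559 = 0.1223
  (72 − 69.441)²/69.441 = 0.0943
  (59 − 45.722)²/45.722 = 3.8560
  (46 − 59.278)²/59.278 = 2.9742
  (25 − 50.076)²/50.076 = 12.5570
  (90 − 64.924)²/64.924 = 9.6853
  (37 − 22.643)²/22.643 = 9.1032
  (15 − 29.357)²/29.357 = 7.0213
χ² = 0.1223 + 0.0943 + 3.8560 + 2.9742 + 12.5570 + 9.6853 + 9.1032 + 7.0213 = 45.41
df = (4−1)(2−1) = 3. Since 45.41 > 7.815, reject the null hypothesis of independence at α = 0.05.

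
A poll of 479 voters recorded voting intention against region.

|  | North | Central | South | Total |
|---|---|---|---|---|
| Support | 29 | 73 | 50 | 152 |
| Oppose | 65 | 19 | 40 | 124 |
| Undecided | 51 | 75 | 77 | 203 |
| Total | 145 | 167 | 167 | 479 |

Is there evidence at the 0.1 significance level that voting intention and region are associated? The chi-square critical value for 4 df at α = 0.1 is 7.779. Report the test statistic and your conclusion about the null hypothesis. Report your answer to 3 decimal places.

Grand total N = 479.
Expected counts (row total × column total / N):
  Support, North: 152×145/479 = 46.0125
  Support, Central: 152×167/479 = 52.9937
  Support, South: 152×167/479 = 52.9937
  Oppose, North: 124×145/479 = 37.5365
  Oppose, Central: 124×167/479 = 43.2317
  Oppose, South: 124×167/479 = 43.2317
  Undecided, North: 203×145/479 = 61.4509
  Undecided, Central: 203×167/479 = 70.7745
  Undecided, South: 203×167/479 = 70.7745
Contributions (O − E)²/E:
  (29 − 46.0125)²/46.0125 = 6.2901
  (73 − 52.9937)²/52.9937 = 7.5528
  (50 − 52.9937)²/52.9937 = 0.1691
  (65 − 37.5365)²/37.5365 = 20.0936
  (19 − 43.2317)²/43.2317 = 13.5821
  (40 − 43.2317)²/43.2317 = 0.2416
  (51 − 61.4509)²/61.4509 = 1.7774
  (75 − 70.7745)²/70.7745 = 0.2523
  (77 − 70.7745)²/70.7745 = 0.5476
χ² = 6.2901 + 7.5528 + 0.1691 + 20.0936 + 13.5821 + 0.2416 + 1.7774 + 0.2523 + 0.5476 = 50.507
df = (3−1)(3−1) = 4. Since 50.507 > 7.779, reject the null hypothesis of independence at α = 0.1.

50.507; reject H₀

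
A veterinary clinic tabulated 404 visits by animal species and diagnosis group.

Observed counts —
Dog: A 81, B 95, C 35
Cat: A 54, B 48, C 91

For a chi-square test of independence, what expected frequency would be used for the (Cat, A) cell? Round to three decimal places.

64.493

Row total (Cat) = 193; column total (A) = 135; grand total N = 404.
Expected count = (row total × column total) / N = 193 × 135 / 404 = 64.493.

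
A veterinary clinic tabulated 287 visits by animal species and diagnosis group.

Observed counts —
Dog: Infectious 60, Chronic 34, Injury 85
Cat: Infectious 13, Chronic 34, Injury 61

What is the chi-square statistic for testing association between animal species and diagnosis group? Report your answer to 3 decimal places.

Row totals: 179, 108. Column totals: 73, 68, 146. Grand total N = 287.
Expected counts (row total × column total / N):
  Dog, Infectious: 179×73/287 = 45.5296
  Dog, Chronic: 179×68/287 = 42.4111
  Dog, Injury: 179×146/287 = 91.0592
  Cat, Infectious: 108×73/287 = 27.4704
  Cat, Chronic: 108×68/287 = 25.5889
  Cat, Injury: 108×146/287 = 54.9408
Contributions (O − E)²/E:
  (60 − 45.5296)²/45.5296 = 4.5990
  (34 − 42.4111)²/42.4111 = 1.6681
  (85 − 91.0592)²/91.0592 = 0.4032
  (13 − 27.4704)²/27.4704 = 7.6225
  (34 − 25.5889)²/25.5889 = 2.7647
  (61 − 54.9408)²/54.9408 = 0.6682
χ² = 4.5990 + 1.6681 + 0.4032 + 7.6225 + 2.7647 + 0.6682 = 17.726

17.726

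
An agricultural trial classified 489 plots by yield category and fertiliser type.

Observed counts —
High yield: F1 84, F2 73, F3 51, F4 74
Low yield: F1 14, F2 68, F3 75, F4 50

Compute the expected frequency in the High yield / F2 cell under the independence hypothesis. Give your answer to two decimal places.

Row total (High yield) = 282; column total (F2) = 141; grand total N = 489.
Expected count = (row total × column total) / N = 282 × 141 / 489 = 81.31.

81.31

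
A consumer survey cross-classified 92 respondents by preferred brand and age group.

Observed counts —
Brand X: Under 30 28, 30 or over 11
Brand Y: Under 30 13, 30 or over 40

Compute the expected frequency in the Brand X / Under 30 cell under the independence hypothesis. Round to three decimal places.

Row total (Brand X) = 39; column total (Under 30) = 41; grand total N = 92.
Expected count = (row total × column total) / N = 39 × 41 / 92 = 17.380.

17.380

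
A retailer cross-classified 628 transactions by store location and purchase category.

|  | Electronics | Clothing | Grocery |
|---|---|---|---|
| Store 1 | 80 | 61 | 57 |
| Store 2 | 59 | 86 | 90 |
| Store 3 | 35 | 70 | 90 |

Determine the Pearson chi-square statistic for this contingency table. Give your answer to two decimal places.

Row totals: 198, 235, 195. Column totals: 174, 217, 237. Grand total N = 628.
Expected counts (row total × column total / N):
  Store 1, Electronics: 198×174/628 = 54.860
  Store 1, Clothing: 198×217/628 = 68.417
  Store 1, Grocery: 198×237/628 = 74.723
  Store 2, Electronics: 235×174/628 = 65.111
  Store 2, Clothing: 235×217/628 = 81.202
  Store 2, Grocery: 235×237/628 = 88.686
  Store 3, Electronics: 195×174/628 = 54.029
  Store 3, Clothing: 195×217/628 = 67.381
  Store 3, Grocery: 195×237/628 = 73.591
Contributions (O − E)²/E:
  (80 − 54.860)²/54.860 = 11.5206
  (61 − 68.417)²/68.417 = 0.8041
  (57 − 74.723)²/74.723 = 4.2036
  (59 − 65.111)²/65.111 = 0.5735
  (86 − 81.202)²/81.202 = 0.2835
  (90 − 88.686)²/88.686 = 0.0195
  (35 − 54.029)²/54.029 = 6.7020
  (70 − 67.381)²/67.381 = 0.1018
  (90 − 73.591)²/73.591 = 3.6588
χ² = 11.5206 + 0.8041 + 4.2036 + 0.5735 + 0.2835 + 0.0195 + 6.7020 + 0.1018 + 3.6588 = 27.87

27.87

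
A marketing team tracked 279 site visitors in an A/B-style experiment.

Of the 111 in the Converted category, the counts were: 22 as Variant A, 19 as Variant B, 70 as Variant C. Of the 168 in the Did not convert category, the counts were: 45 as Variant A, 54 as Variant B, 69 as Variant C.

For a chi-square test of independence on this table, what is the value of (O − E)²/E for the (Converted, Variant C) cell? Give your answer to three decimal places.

3.907

Row total (Converted) = 111; column total (Variant C) = 139; N = 279.
Expected count E = 111 × 139 / 279 = 55.3011.
Contribution = (O − E)²/E = (70 − 55.3011)² / 55.3011 = 3.907.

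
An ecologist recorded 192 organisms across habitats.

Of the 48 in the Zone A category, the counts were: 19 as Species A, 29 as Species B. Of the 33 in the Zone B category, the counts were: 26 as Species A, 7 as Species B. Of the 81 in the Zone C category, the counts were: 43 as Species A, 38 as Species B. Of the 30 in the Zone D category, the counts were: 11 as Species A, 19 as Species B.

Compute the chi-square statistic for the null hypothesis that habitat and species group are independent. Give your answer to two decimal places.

Row totals: 48, 33, 81, 30. Column totals: 99, 93. Grand total N = 192.
Expected counts (row total × column total / N):
  Zone A, Species A: 48×99/192 = 24.750
  Zone A, Species B: 48×93/192 = 23.250
  Zone B, Species A: 33×99/192 = 17.016
  Zone B, Species B: 33×93/192 = 15.984
  Zone C, Species A: 81×99/192 = 41.766
  Zone C, Species B: 81×93/192 = 39.234
  Zone D, Species A: 30×99/192 = 15.469
  Zone D, Species B: 30×93/192 = 14.531
Contributions (O − E)²/E:
  (19 − 24.750)²/24.750 = 1.3359
  (29 − 23.250)²/23.250 = 1.4220
  (26 − 17.016)²/17.016 = 4.7433
  (7 − 15.984)²/15.984 = 5.0496
  (43 − 41.766)²/41.766 = 0.0365
  (38 − 39.234)²/39.234 = 0.0388
  (11 − 15.469)²/15.469 = 1.2911
  (19 − 14.531)²/14.531 = 1.3744
χ² = 1.3359 + 1.4220 + 4.7433 + 5.0496 + 0.0365 + 0.0388 + 1.2911 + 1.3744 = 15.29

15.29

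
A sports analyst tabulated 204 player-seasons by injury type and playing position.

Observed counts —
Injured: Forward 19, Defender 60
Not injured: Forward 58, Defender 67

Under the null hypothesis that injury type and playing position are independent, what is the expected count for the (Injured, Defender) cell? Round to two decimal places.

49.18

Row total (Injured) = 79; column total (Defender) = 127; grand total N = 204.
Expected count = (row total × column total) / N = 79 × 127 / 204 = 49.18.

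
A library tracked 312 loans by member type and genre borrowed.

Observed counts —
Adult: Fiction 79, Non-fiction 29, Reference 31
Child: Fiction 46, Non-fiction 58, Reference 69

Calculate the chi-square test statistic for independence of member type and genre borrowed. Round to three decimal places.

29.463

Row totals: 139, 173. Column totals: 125, 87, 100. Grand total N = 312.
Expected counts (row total × column total / N):
  Adult, Fiction: 139×125/312 = 55.6891
  Adult, Non-fiction: 139×87/312 = 38.7596
  Adult, Reference: 139×100/312 = 44.5513
  Child, Fiction: 173×125/312 = 69.3109
  Child, Non-fiction: 173×87/312 = 48.2404
  Child, Reference: 173×100/312 = 55.4487
Contributions (O − E)²/E:
  (79 − 55.6891)²/55.6891 = 9.7577
  (29 − 38.7596)²/38.7596 = 2.4575
  (31 − 44.5513)²/44.5513 = 4.1219
  (46 − 69.3109)²/69.3109 = 7.8400
  (58 − 48.2404)²/48.2404 = 1.9745
  (69 − 55.4487)²/55.4487 = 3.3118
χ² = 9.7577 + 2.4575 + 4.1219 + 7.8400 + 1.9745 + 3.3118 = 29.463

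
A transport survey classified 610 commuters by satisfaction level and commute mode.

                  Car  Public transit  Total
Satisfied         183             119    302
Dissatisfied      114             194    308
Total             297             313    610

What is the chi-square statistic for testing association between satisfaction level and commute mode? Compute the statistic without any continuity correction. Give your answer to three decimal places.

33.946

Grand total N = 610.
Expected counts (row total × column total / N):
  Satisfied, Car: 302×297/610 = 147.0393
  Satisfied, Public transit: 302×313/610 = 154.9607
  Dissatisfied, Car: 308×297/610 = 149.9607
  Dissatisfied, Public transit: 308×313/610 = 158.0393
Contributions (O − E)²/E:
  (183 − 147.0393)²/147.0393 = 8.7947
  (119 − 154.9607)²/154.9607 = 8.3452
  (114 − 149.9607)²/149.9607 = 8.6234
  (194 − 158.0393)²/158.0393 = 8.1826
χ² = 8.7947 + 8.3452 + 8.6234 + 8.1826 = 33.946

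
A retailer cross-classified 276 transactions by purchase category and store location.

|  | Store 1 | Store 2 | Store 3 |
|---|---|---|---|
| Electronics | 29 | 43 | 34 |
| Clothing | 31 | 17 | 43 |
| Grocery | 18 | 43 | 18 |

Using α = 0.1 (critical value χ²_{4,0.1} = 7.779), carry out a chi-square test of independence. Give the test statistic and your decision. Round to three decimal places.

Row totals: 106, 91, 79. Column totals: 78, 103, 95. Grand total N = 276.
Expected counts (row total × column total / N):
  Electronics, Store 1: 106×78/276 = 29.9565
  Electronics, Store 2: 106×103/276 = 39.5580
  Electronics, Store 3: 106×95/276 = 36.4855
  Clothing, Store 1: 91×78/276 = 25.7174
  Clothing, Store 2: 91×103/276 = 33.9601
  Clothing, Store 3: 91×95/276 = 31.3225
  Grocery, Store 1: 79×78/276 = 22.3261
  Grocery, Store 2: 79×103/276 = 29.4819
  Grocery, Store 3: 79×95/276 = 27.1920
Contributions (O − E)²/E:
  (29 − 29.9565)²/29.9565 = 0.0305
  (43 − 39.5580)²/39.5580 = 0.2995
  (34 − 36.4855)²/36.4855 = 0.1693
  (31 − 25.7174)²/25.7174 = 1.0851
  (17 − 33.9601)²/33.9601 = 8.4701
  (43 − 31.3225)²/31.3225 = 4.3535
  (18 − 22.3261)²/22.3261 = 0.8383
  (43 − 29.4819)²/29.4819 = 6.1983
  (18 − 27.1920)²/27.1920 = 3.1073
χ² = 0.0305 + 0.2995 + 0.1693 + 1.0851 + 8.4701 + 4.3535 + 0.8383 + 6.1983 + 3.1073 = 24.552
df = (3−1)(3−1) = 4. Since 24.552 > 7.779, reject the null hypothesis of independence at α = 0.1.

24.552; reject H₀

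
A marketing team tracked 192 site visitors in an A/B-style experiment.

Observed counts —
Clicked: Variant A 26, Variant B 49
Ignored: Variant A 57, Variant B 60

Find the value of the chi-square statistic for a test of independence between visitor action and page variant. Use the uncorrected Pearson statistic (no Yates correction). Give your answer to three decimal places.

3.677

Row totals: 75, 117. Column totals: 83, 109. Grand total N = 192.
Expected counts (row total × column total / N):
  Clicked, Variant A: 75×83/192 = 32.4219
  Clicked, Variant B: 75×109/192 = 42.5781
  Ignored, Variant A: 117×83/192 = 50.5781
  Ignored, Variant B: 117×109/192 = 66.4219
Contributions (O − E)²/E:
  (26 − 32.4219)²/32.4219 = 1.2720
  (49 − 42.5781)²/42.5781 = 0.9686
  (57 − 50.5781)²/50.5781 = 0.8154
  (60 − 66.4219)²/66.4219 = 0.6209
χ² = 1.2720 + 0.9686 + 0.8154 + 0.6209 = 3.677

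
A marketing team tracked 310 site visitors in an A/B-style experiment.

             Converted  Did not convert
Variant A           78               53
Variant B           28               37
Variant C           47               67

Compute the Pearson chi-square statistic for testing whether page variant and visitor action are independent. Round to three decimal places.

Row totals: 131, 65, 114. Column totals: 153, 157. Grand total N = 310.
Expected counts (row total × column total / N):
  Variant A, Converted: 131×153/310 = 64.6548
  Variant A, Did not convert: 131×157/310 = 66.3452
  Variant B, Converted: 65×153/310 = 32.0806
  Variant B, Did not convert: 65×157/310 = 32.9194
  Variant C, Converted: 114×153/310 = 56.2645
  Variant C, Did not convert: 114×157/310 = 57.7355
Contributions (O − E)²/E:
  (78 − 64.6548)²/64.6548 = 2.7545
  (53 − 66.3452)²/66.3452 = 2.6844
  (28 − 32.0806)²/32.0806 = 0.5190
  (37 − 32.9194)²/32.9194 = 0.5058
  (47 − 56.2645)²/56.2645 = 1.5255
  (67 − 57.7355)²/57.7355 = 1.4866
χ² = 2.7545 + 2.6844 + 0.5190 + 0.5058 + 1.5255 + 1.4866 = 9.476

9.476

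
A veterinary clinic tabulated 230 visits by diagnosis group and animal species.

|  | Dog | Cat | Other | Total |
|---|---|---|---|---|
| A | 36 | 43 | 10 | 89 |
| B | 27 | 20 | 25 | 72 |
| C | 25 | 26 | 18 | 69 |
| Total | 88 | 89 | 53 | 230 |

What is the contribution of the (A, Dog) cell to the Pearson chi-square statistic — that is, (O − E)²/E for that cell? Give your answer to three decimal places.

Row total (A) = 89; column total (Dog) = 88; N = 230.
Expected count E = 89 × 88 / 230 = 34.0522.
Contribution = (O − E)²/E = (36 − 34.0522)² / 34.0522 = 0.111.

0.111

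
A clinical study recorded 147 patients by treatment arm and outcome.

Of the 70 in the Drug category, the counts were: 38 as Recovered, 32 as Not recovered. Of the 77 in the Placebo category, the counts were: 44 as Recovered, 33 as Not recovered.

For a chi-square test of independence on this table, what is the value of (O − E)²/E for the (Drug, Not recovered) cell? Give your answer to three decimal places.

0.035

Row total (Drug) = 70; column total (Not recovered) = 65; N = 147.
Expected count E = 70 × 65 / 147 = 30.9524.
Contribution = (O − E)²/E = (32 − 30.9524)² / 30.9524 = 0.035.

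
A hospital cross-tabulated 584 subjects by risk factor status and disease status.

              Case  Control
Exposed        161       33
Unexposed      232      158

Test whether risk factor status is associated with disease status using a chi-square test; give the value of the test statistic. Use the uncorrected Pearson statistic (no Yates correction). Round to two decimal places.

Row totals: 194, 390. Column totals: 393, 191. Grand total N = 584.
Expected counts (row total × column total / N):
  Exposed, Case: 194×393/584 = 130.5514
  Exposed, Control: 194×191/584 = 63.4486
  Unexposed, Case: 390×393/584 = 262.4486
  Unexposed, Control: 390×191/584 = 127.5514
Contributions (O − E)²/E:
  (161 − 130.5514)²/130.5514 = 7.1015
  (33 − 63.4486)²/63.4486 = 14.6121
  (232 − 262.4486)²/262.4486 = 3.5326
  (158 − 127.5514)²/127.5514 = 7.2686
χ² = 7.1015 + 14.6121 + 3.5326 + 7.2686 = 32.51

32.51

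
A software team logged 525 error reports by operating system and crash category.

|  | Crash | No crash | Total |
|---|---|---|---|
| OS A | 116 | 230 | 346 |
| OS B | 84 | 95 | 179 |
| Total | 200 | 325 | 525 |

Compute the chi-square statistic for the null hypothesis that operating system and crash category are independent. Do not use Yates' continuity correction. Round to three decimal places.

Grand total N = 525.
Expected counts (row total × column total / N):
  OS A, Crash: 346×200/525 = 131.8095
  OS A, No crash: 346×325/525 = 214.1905
  OS B, Crash: 179×200/525 = 68.1905
  OS B, No crash: 179×325/525 = 110.8095
Contributions (O − E)²/E:
  (116 − 131.8095)²/131.8095 = 1.8962
  (230 − 214.1905)²/214.1905 = 1.1669
  (84 − 68.1905)²/68.1905 = 3.6653
  (95 − 110.8095)²/110.8095 = 2.2556
χ² = 1.8962 + 1.1669 + 3.6653 + 2.2556 = 8.984

8.984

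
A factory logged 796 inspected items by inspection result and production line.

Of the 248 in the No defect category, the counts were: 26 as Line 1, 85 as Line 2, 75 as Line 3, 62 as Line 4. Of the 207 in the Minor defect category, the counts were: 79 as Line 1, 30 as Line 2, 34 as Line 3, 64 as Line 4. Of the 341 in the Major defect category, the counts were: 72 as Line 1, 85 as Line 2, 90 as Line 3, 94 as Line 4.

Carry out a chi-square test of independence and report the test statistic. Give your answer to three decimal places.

Row totals: 248, 207, 341. Column totals: 177, 200, 199, 220. Grand total N = 796.
Expected counts (row total × column total / N):
  No defect, Line 1: 248×177/796 = 55.1457
  No defect, Line 2: 248×200/796 = 62.3116
  No defect, Line 3: 248×199/796 = 62.0000
  No defect, Line 4: 248×220/796 = 68.5427
  Minor defect, Line 1: 207×177/796 = 46.0289
  Minor defect, Line 2: 207×200/796 = 52.0101
  Minor defect, Line 3: 207×199/796 = 51.7500
  Minor defect, Line 4: 207×220/796 = 57.2111
  Major defect, Line 1: 341×177/796 = 75.8254
  Major defect, Line 2: 341×200/796 = 85.6784
  Major defect, Line 3: 341×199/796 = 85.2500
  Major defect, Line 4: 341×220/796 = 94.2462
Contributions (O − E)²/E:
  (26 − 55.1457)²/55.1457 = 15.4041
  (85 − 62.3116)²/62.3116 = 8.2611
  (75 − 62.0000)²/62.0000 = 2.7258
  (62 − 68.5427)²/68.5427 = 0.6245
  (79 − 46.0289)²/46.0289 = 23.6176
  (30 − 52.0101)²/52.0101 = 9.3144
  (34 − 51.7500)²/51.7500 = 6.0882
  (64 − 57.2111)²/57.2111 = 0.8056
  (72 − 75.8254)²/75.8254 = 0.1930
  (85 − 85.6784)²/85.6784 = 0.0054
  (90 − 85.2500)²/85.2500 = 0.2647
  (94 − 94.2462)²/94.2462 = 0.0006
χ² = 15.4041 + 8.2611 + 2.7258 + 0.6245 + 23.6176 + 9.3144 + 6.0882 + 0.8056 + 0.1930 + 0.0054 + 0.2647 + 0.0006 = 67.305

67.305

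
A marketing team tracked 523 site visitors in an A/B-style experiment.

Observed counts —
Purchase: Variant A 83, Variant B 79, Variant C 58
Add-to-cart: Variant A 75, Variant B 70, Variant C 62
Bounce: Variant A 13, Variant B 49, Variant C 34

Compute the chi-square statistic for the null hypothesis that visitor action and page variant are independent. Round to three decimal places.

20.678

Row totals: 220, 207, 96. Column totals: 171, 198, 154. Grand total N = 523.
Expected counts (row total × column total / N):
  Purchase, Variant A: 220×171/523 = 71.9312
  Purchase, Variant B: 220×198/523 = 83.2887
  Purchase, Variant C: 220×154/523 = 64.7801
  Add-to-cart, Variant A: 207×171/523 = 67.6807
  Add-to-cart, Variant B: 207×198/523 = 78.3671
  Add-to-cart, Variant C: 207×154/523 = 60.9522
  Bounce, Variant A: 96×171/523 = 31.3881
  Bounce, Variant B: 96×198/523 = 36.3442
  Bounce, Variant C: 96×154/523 = 28.2677
Contributions (O − E)²/E:
  (83 − 71.9312)²/71.9312 = 1.7033
  (79 − 83.2887)²/83.2887 = 0.2208
  (58 − 64.7801)²/64.7801 = 0.7096
  (75 − 67.6807)²/67.6807 = 0.7915
  (70 − 78.3671)²/78.3671 = 0.8933
  (62 − 60.9522)²/60.9522 = 0.0180
  (13 − 31.3881)²/31.3881 = 10.7723
  (49 − 36.3442)²/36.3442 = 4.4070
  (34 − 28.2677)²/28.2677 = 1.1624
χ² = 1.7033 + 0.2208 + 0.7096 + 0.7915 + 0.8933 + 0.0180 + 10.7723 + 4.4070 + 1.1624 = 20.678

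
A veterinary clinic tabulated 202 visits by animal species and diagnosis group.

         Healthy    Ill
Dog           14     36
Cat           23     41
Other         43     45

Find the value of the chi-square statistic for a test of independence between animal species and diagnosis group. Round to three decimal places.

6.329

Row totals: 50, 64, 88. Column totals: 80, 122. Grand total N = 202.
Expected counts (row total × column total / N):
  Dog, Healthy: 50×80/202 = 19.8020
  Dog, Ill: 50×122/202 = 30.1980
  Cat, Healthy: 64×80/202 = 25.3465
  Cat, Ill: 64×122/202 = 38.6535
  Other, Healthy: 88×80/202 = 34.8515
  Other, Ill: 88×122/202 = 53.1485
Contributions (O − E)²/E:
  (14 − 19.8020)²/19.8020 = 1.7000
  (36 − 30.1980)²/30.1980 = 1.1147
  (23 − 25.3465)²/25.3465 = 0.2172
  (41 − 38.6535)²/38.6535 = 0.1424
  (43 − 34.8515)²/34.8515 = 1.9052
  (45 − 53.1485)²/53.1485 = 1.2493
χ² = 1.7000 + 1.1147 + 0.2172 + 0.1424 + 1.9052 + 1.2493 = 6.329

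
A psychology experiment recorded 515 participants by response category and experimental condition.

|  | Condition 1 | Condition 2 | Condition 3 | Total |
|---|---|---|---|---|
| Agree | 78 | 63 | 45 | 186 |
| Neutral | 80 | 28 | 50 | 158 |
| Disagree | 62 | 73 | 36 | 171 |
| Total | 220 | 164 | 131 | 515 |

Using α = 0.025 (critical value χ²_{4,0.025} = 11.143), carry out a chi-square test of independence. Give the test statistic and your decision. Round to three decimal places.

Grand total N = 515.
Expected counts (row total × column total / N):
  Agree, Condition 1: 186×220/515 = 79.4563
  Agree, Condition 2: 186×164/515 = 59.2311
  Agree, Condition 3: 186×131/515 = 47.3126
  Neutral, Condition 1: 158×220/515 = 67.4951
  Neutral, Condition 2: 158×164/515 = 50.3146
  Neutral, Condition 3: 158×131/515 = 40.1903
  Disagree, Condition 1: 171×220/515 = 73.0485
  Disagree, Condition 2: 171×164/515 = 54.4544
  Disagree, Condition 3: 171×131/515 = 43.4971
Contributions (O − E)²/E:
  (78 − 79.4563)²/79.4563 = 0.0267
  (63 − 59.2311)²/59.2311 = 0.2398
  (45 − 47.3126)²/47.3126 = 0.1130
  (80 − 67.4951)²/67.4951 = 2.3168
  (28 − 50.3146)²/50.3146 = 9.8966
  (50 − 40.1903)²/40.1903 = 2.3944
  (62 − 73.0485)²/73.0485 = 1.6711
  (73 − 54.4544)²/54.4544 = 6.3161
  (36 − 43.4971)²/43.4971 = 1.2922
χ² = 0.0267 + 0.2398 + 0.1130 + 2.3168 + 9.8966 + 2.3944 + 1.6711 + 6.3161 + 1.2922 = 24.267
df = (3−1)(3−1) = 4. Since 24.267 > 11.143, reject the null hypothesis of independence at α = 0.025.

24.267; reject H₀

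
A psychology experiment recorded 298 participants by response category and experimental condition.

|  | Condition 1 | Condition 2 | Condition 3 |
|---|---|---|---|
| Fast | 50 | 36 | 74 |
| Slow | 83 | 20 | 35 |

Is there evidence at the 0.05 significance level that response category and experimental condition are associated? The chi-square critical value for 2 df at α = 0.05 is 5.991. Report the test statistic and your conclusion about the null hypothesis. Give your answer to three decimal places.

25.227; reject H₀

Row totals: 160, 138. Column totals: 133, 56, 109. Grand total N = 298.
Expected counts (row total × column total / N):
  Fast, Condition 1: 160×133/298 = 71.4094
  Fast, Condition 2: 160×56/298 = 30.0671
  Fast, Condition 3: 160×109/298 = 58.5235
  Slow, Condition 1: 138×133/298 = 61.5906
  Slow, Condition 2: 138×56/298 = 25.9329
  Slow, Condition 3: 138×109/298 = 50.4765
Contributions (O − E)²/E:
  (50 − 71.4094)²/71.4094 = 6.4188
  (36 − 30.0671)²/30.0671 = 1.1707
  (74 − 58.5235)²/58.5235 = 4.0927
  (83 − 61.5906)²/61.5906 = 7.4421
  (20 − 25.9329)²/25.9329 = 1.3573
  (35 − 50.4765)²/50.4765 = 4.7452
χ² = 6.4188 + 1.1707 + 4.0927 + 7.4421 + 1.3573 + 4.7452 = 25.227
df = (2−1)(3−1) = 2. Since 25.227 > 5.991, reject the null hypothesis of independence at α = 0.05.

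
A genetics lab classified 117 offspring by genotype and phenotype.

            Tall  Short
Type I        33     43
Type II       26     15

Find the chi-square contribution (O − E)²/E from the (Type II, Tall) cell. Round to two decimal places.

Row total (Type II) = 41; column total (Tall) = 59; N = 117.
Expected count E = 41 × 59 / 117 = 20.675.
Contribution = (O − E)²/E = (26 − 20.675)² / 20.675 = 1.37.

1.37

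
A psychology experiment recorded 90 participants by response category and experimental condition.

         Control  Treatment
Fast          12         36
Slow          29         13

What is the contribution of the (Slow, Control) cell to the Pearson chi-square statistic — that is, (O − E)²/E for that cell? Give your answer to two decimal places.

5.09

Row total (Slow) = 42; column total (Control) = 41; N = 90.
Expected count E = 42 × 41 / 90 = 19.133.
Contribution = (O − E)²/E = (29 − 19.133)² / 19.133 = 5.09.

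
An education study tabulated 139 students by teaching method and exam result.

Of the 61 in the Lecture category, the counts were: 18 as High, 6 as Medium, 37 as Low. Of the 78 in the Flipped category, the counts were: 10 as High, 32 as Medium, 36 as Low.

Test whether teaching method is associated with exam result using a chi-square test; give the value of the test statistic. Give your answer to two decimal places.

18.28

Row totals: 61, 78. Column totals: 28, 38, 73. Grand total N = 139.
Expected counts (row total × column total / N):
  Lecture, High: 61×28/139 = 12.2878
  Lecture, Medium: 61×38/139 = 16.6763
  Lecture, Low: 61×73/139 = 32.0360
  Flipped, High: 78×28/139 = 15.7122
  Flipped, Medium: 78×38/139 = 21.3237
  Flipped, Low: 78×73/139 = 40.9640
Contributions (O − E)²/E:
  (18 − 12.2878)²/12.2878 = 2.6554
  (6 − 16.6763)²/16.6763 = 6.8351
  (37 − 32.0360)²/32.0360 = 0.7692
  (10 − 15.7122)²/15.7122 = 2.0767
  (32 − 21.3237)²/21.3237 = 5.3454
  (36 − 40.9640)²/40.9640 = 0.6015
χ² = 2.6554 + 6.8351 + 0.7692 + 2.0767 + 5.3454 + 0.6015 = 18.28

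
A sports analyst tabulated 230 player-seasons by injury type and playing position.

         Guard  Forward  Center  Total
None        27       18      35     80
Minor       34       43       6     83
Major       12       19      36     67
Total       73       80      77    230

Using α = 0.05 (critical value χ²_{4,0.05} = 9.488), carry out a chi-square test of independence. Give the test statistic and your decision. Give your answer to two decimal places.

45.36; reject H₀

Grand total N = 230.
Expected counts (row total × column total / N):
  None, Guard: 80×73/230 = 25.3913
  None, Forward: 80×80/230 = 27.8261
  None, Center: 80×77/230 = 26.7826
  Minor, Guard: 83×73/230 = 26.3435
  Minor, Forward: 83×80/230 = 28.8696
  Minor, Center: 83×77/230 = 27.7870
  Major, Guard: 67×73/230 = 21.2652
  Major, Forward: 67×80/230 = 23.3043
  Major, Center: 67×77/230 = 22.4304
Contributions (O − E)²/E:
  (27 − 25.3913)²/25.3913 = 0.1019
  (18 − 27.8261)²/27.8261 = 3.4698
  (35 − 26.7826)²/26.7826 = 2.5213
  (34 − 26.3435)²/26.3435 = 2.2253
  (43 − 28.8696)²/28.8696 = 6.9162
  (6 − 27.7870)²/27.7870 = 17.0826
  (12 − 21.2652)²/21.2652 = 4.0368
  (19 − 23.3043)²/23.3043 = 0.7950
  (36 − 22.4304)²/22.4304 = 8.2091
χ² = 0.1019 + 3.4698 + 2.5213 + 2.2253 + 6.9162 + 17.0826 + 4.0368 + 0.7950 + 8.2091 = 45.36
df = (3−1)(3−1) = 4. Since 45.36 > 9.488, reject the null hypothesis of independence at α = 0.05.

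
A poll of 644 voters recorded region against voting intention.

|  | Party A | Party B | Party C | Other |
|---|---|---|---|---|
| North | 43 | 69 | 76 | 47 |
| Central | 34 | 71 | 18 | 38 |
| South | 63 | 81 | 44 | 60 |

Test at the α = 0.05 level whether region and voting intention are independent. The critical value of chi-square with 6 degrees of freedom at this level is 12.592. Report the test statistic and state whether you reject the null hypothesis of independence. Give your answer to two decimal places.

Row totals: 235, 161, 248. Column totals: 140, 221, 138, 145. Grand total N = 644.
Expected counts (row total × column total / N):
  North, Party A: 235×140/644 = 51.087
  North, Party B: 235×221/644 = 80.644
  North, Party C: 235×138/644 = 50.357
  North, Other: 235×145/644 = 52.911
  Central, Party A: 161×140/644 = 35.000
  Central, Party B: 161×221/644 = 55.250
  Central, Party C: 161×138/644 = 34.500
  Central, Other: 161×145/644 = 36.250
  South, Party A: 248×140/644 = 53.913
  South, Party B: 248×221/644 = 85.106
  South, Party C: 248×138/644 = 53.143
  South, Other: 248×145/644 = 55.839
Contributions (O − E)²/E:
  (43 − 51.087)²/51.087 = 1.2802
  (69 − 80.644)²/80.644 = 1.6813
  (76 − 50.357)²/50.357 = 13.0580
  (47 − 52.911)²/52.911 = 0.6604
  (34 − 35.000)²/35.000 = 0.0286
  (71 − 55.250)²/55.250 = 4.4898
  (18 − 34.500)²/34.500 = 7.8913
  (38 − 36.250)²/36.250 = 0.0845
  (63 − 53.913)²/53.913 = 1.5316
  (81 − 85.106)²/85.106 = 0.1981
  (44 − 53.143)²/53.143 = 1.5730
  (60 − 55.839)²/55.839 = 0.3101
χ² = 1.2802 + 1.6813 + 13.0580 + 0.6604 + 0.0286 + 4.4898 + 7.8913 + 0.0845 + 1.5316 + 0.1981 + 1.5730 + 0.3101 = 32.79
df = (3−1)(4−1) = 6. Since 32.79 > 12.592, reject the null hypothesis of independence at α = 0.05.

32.79; reject H₀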